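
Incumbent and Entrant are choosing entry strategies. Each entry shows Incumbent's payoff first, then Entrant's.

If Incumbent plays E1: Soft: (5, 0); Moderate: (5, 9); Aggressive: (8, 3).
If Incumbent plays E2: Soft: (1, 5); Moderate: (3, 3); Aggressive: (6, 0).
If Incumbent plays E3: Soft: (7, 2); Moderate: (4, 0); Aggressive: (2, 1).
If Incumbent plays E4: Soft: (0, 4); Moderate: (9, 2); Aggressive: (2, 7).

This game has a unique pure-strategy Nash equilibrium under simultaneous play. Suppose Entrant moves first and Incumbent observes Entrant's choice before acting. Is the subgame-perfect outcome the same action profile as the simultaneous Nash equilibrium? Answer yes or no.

Solve by backward induction (Entrant leads).
- Soft: BR = E3, leader payoff 2.
- Moderate: BR = E4, leader payoff 2.
- Aggressive: BR = E1, leader payoff 3.
Entrant's induced payoffs are 2, 2, 3, so Entrant commits to Aggressive. Subgame-perfect outcome: (E1, Aggressive) with payoffs (8, 3).
Now find the simultaneous Nash equilibrium.
Incumbent's best replies: Soft→E3; Moderate→E4; Aggressive→E1.
Entrant's best replies: E1→Moderate; E2→Soft; E3→Soft; E4→Aggressive.
Only (E3, Soft) has each player best-responding; Nash payoffs (7, 2).
Sequential outcome (E1, Aggressive) differs from the Nash profile (E3, Soft).

no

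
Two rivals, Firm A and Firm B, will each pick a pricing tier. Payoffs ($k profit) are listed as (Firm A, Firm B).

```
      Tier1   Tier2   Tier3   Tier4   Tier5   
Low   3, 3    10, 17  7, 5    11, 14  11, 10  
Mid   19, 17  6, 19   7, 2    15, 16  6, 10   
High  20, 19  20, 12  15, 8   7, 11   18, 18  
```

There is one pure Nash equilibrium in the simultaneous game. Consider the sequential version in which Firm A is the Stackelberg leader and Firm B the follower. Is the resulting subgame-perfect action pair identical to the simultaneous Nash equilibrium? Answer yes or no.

Solve by backward induction (Firm A leads).
- Low: Firm B compares 3, 17, 5, 14, 10 and picks Tier2; Firm A would get 10.
- Mid: Firm B compares 17, 19, 2, 16, 10 and picks Tier2; Firm A would get 6.
- High: Firm B compares 19, 12, 8, 11, 18 and picks Tier1; Firm A would get 20.
Among 10, 6, 20, the best is 20 at High. Subgame-perfect outcome: (High, Tier1) with payoffs (20, 19).
Now find the simultaneous Nash equilibrium.
Firm A's best replies: Tier1→High; Tier2→High; Tier3→High; Tier4→Mid; Tier5→High.
Firm B's best replies: Low→Tier2; Mid→Tier2; High→Tier1.
The unique mutual best reply is (High, Tier1), giving (20, 19).
Sequential outcome (High, Tier1) coincides with the Nash profile (High, Tier1).

yes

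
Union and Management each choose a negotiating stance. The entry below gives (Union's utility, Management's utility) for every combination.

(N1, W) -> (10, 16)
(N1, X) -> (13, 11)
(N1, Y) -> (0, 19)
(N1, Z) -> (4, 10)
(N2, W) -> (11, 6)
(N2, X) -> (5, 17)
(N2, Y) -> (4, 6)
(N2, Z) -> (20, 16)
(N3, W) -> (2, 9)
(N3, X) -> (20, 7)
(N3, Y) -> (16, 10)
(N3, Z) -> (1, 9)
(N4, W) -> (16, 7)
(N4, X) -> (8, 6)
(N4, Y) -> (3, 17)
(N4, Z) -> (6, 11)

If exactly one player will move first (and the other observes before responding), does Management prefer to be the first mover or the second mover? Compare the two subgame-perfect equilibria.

If Union leads: Management's best replies are N1→Y, N2→X, N3→Y, N4→Y; Union's induced payoffs 0, 5, 16, 3; outcome (N3, Y), payoffs (16, 10).
If Management leads: Union's best replies are W→N4, X→N3, Y→N3, Z→N2; Management's induced payoffs 7, 7, 10, 16; outcome (N2, Z), payoffs (20, 16).
Management gets 16 moving first and 10 moving second, so Management prefers to move first.

first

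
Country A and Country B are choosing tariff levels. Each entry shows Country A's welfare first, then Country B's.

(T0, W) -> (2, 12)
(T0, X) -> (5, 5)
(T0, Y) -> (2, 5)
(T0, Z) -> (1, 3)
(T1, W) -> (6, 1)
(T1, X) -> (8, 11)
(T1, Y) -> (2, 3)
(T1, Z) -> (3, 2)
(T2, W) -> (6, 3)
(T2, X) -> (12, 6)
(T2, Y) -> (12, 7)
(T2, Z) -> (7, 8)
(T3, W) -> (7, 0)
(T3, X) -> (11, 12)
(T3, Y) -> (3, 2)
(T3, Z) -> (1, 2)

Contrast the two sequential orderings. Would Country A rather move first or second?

If Country A leads: Country B's best replies are T0→W, T1→X, T2→Z, T3→X; Country A's induced payoffs 2, 8, 7, 11; outcome (T3, X), payoffs (11, 12).
If Country B leads: Country A's best replies are W→T3, X→T2, Y→T2, Z→T2; Country B's induced payoffs 0, 6, 7, 8; outcome (T2, Z), payoffs (7, 8).
Country A gets 11 moving first and 7 moving second, so Country A prefers to move first.

first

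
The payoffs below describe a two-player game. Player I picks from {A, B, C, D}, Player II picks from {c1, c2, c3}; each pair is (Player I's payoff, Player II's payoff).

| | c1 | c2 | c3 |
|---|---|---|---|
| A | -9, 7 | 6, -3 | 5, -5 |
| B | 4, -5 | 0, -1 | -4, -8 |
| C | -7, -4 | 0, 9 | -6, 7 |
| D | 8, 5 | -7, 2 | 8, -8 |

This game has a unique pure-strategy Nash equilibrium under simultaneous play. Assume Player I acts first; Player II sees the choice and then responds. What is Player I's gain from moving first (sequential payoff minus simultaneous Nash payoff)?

Player II best-responds to each possible Player I move:
- A: Player II compares 7, -3, -5 and picks c1; Player I would get -9.
- B: Player II compares -5, -1, -8 and picks c2; Player I would get 0.
- C: Player II compares -4, 9, 7 and picks c2; Player I would get 0.
- D: Player II compares 5, 2, -8 and picks c1; Player I would get 8.
Among -9, 0, 0, 8, the best is 8 at D. Subgame-perfect outcome: (D, c1) with payoffs (8, 5).
Now find the simultaneous Nash equilibrium.
Player I's best replies: c1→D; c2→A; c3→D.
Player II's best replies: A→c1; B→c2; C→c2; D→c1.
The unique mutual best reply is (D, c1), giving (8, 5).
Player I's commitment gain: 8 − 8 = 0.

0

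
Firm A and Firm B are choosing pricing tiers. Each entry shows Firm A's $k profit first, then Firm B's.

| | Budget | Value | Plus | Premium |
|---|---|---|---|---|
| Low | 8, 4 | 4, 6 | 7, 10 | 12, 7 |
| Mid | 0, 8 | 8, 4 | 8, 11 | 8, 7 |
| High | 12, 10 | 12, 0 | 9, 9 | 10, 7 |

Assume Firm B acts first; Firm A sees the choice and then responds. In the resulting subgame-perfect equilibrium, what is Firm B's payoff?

10

Firm A best-responds to each possible Firm B move:
- Budget: BR = High, leader payoff 10.
- Value: BR = High, leader payoff 0.
- Plus: BR = High, leader payoff 9.
- Premium: BR = Low, leader payoff 7.
Maximizing over 10, 0, 9, 7, Firm B chooses Budget. Subgame-perfect outcome: (High, Budget) with payoffs (12, 10).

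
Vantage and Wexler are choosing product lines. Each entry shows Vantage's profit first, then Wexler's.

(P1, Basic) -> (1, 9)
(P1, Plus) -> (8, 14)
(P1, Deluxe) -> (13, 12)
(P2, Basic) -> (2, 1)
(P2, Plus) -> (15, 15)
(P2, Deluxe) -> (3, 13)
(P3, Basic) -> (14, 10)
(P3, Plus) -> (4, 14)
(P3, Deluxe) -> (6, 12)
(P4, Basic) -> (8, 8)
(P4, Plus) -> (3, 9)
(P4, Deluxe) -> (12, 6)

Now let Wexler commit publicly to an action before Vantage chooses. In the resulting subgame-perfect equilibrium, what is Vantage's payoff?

15

Solve by backward induction (Wexler leads).
- Basic → Vantage plays P3 (best of 1, 2, 14, 8); Wexler gets 10.
- Plus → Vantage plays P2 (best of 8, 15, 4, 3); Wexler gets 15.
- Deluxe → Vantage plays P1 (best of 13, 3, 6, 12); Wexler gets 12.
Wexler's induced payoffs are 10, 15, 12, so Wexler commits to Plus. Subgame-perfect outcome: (P2, Plus) with payoffs (15, 15).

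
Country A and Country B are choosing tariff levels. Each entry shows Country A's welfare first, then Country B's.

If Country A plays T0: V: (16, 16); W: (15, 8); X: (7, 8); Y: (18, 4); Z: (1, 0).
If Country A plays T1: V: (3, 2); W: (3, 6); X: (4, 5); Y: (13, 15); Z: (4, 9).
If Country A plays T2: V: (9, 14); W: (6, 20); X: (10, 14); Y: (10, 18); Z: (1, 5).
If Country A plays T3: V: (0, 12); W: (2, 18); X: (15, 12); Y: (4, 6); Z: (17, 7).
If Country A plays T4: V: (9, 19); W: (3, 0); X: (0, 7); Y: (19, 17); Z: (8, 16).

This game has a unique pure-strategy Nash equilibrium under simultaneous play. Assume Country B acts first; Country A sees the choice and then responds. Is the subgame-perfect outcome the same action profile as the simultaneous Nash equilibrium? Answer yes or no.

no

Backward induction with Country B moving first.
- V → Country A plays T0 (best of 16, 3, 9, 0, 9); Country B gets 16.
- W → Country A plays T0 (best of 15, 3, 6, 2, 3); Country B gets 8.
- X → Country A plays T3 (best of 7, 4, 10, 15, 0); Country B gets 12.
- Y → Country A plays T4 (best of 18, 13, 10, 4, 19); Country B gets 17.
- Z → Country A plays T3 (best of 1, 4, 1, 17, 8); Country B gets 7.
Country B's induced payoffs are 16, 8, 12, 17, 7, so Country B commits to Y. Subgame-perfect outcome: (T4, Y) with payoffs (19, 17).
Under simultaneous play:
Country A's best replies: V→T0; W→T0; X→T3; Y→T4; Z→T3.
Country B's best replies: T0→V; T1→Y; T2→W; T3→W; T4→V.
The unique mutual best reply is (T0, V), giving (16, 16).
Sequential outcome (T4, Y) differs from the Nash profile (T0, V).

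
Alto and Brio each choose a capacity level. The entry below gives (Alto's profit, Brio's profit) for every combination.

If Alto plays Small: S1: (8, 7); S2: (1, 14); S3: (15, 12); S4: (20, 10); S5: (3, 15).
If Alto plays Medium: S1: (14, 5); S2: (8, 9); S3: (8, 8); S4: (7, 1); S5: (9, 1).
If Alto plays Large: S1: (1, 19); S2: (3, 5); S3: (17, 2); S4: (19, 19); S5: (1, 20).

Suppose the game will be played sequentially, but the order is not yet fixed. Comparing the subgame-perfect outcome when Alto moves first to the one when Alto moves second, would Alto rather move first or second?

If Alto leads: Brio's best replies are Small→S5, Medium→S2, Large→S5; Alto's induced payoffs 3, 8, 1; outcome (Medium, S2), payoffs (8, 9).
If Brio leads: Alto's best replies are S1→Medium, S2→Medium, S3→Large, S4→Small, S5→Medium; Brio's induced payoffs 5, 9, 2, 10, 1; outcome (Small, S4), payoffs (20, 10).
Alto gets 8 moving first and 20 moving second, so Alto prefers to move second.

second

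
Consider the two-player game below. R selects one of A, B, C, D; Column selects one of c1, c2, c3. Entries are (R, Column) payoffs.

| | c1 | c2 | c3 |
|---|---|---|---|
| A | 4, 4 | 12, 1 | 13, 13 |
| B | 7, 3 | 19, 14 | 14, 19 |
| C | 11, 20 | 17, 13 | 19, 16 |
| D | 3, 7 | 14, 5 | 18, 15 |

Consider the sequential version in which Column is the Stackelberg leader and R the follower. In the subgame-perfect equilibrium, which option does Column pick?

c1

Work backward from R's decision.
- c1: R compares 4, 7, 11, 3 and picks C; Column would get 20.
- c2: R compares 12, 19, 17, 14 and picks B; Column would get 14.
- c3: R compares 13, 14, 19, 18 and picks C; Column would get 16.
Column's induced payoffs are 20, 14, 16, so Column commits to c1. Subgame-perfect outcome: (C, c1) with payoffs (11, 20).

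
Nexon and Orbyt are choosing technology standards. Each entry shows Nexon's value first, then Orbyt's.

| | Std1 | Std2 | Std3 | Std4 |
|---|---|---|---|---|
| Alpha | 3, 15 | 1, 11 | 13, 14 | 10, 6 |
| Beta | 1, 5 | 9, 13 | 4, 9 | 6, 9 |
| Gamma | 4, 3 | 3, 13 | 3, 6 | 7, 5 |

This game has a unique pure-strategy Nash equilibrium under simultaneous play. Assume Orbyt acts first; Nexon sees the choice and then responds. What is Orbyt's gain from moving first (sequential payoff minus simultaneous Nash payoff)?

Solve by backward induction (Orbyt leads).
- Std1: Nexon compares 3, 1, 4 and picks Gamma; Orbyt would get 3.
- Std2: Nexon compares 1, 9, 3 and picks Beta; Orbyt would get 13.
- Std3: Nexon compares 13, 4, 3 and picks Alpha; Orbyt would get 14.
- Std4: Nexon compares 10, 6, 7 and picks Alpha; Orbyt would get 6.
Maximizing over 3, 13, 14, 6, Orbyt chooses Std3. Subgame-perfect outcome: (Alpha, Std3) with payoffs (13, 14).
Under simultaneous play:
Nexon's best replies: Std1→Gamma; Std2→Beta; Std3→Alpha; Std4→Alpha.
Orbyt's best replies: Alpha→Std1; Beta→Std2; Gamma→Std2.
The unique mutual best reply is (Beta, Std2), giving (9, 13).
Orbyt's commitment gain: 14 − 13 = 1.

1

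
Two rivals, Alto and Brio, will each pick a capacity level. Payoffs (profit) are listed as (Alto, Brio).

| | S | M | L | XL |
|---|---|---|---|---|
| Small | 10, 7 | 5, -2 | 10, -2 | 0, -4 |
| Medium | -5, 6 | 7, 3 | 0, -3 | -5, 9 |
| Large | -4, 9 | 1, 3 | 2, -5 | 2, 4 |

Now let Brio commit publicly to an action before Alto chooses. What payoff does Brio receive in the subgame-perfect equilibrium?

7

Alto best-responds to each possible Brio move:
- S: BR = Small, leader payoff 7.
- M: BR = Medium, leader payoff 3.
- L: BR = Small, leader payoff -2.
- XL: BR = Large, leader payoff 4.
Brio's induced payoffs are 7, 3, -2, 4, so Brio commits to S. Subgame-perfect outcome: (Small, S) with payoffs (10, 7).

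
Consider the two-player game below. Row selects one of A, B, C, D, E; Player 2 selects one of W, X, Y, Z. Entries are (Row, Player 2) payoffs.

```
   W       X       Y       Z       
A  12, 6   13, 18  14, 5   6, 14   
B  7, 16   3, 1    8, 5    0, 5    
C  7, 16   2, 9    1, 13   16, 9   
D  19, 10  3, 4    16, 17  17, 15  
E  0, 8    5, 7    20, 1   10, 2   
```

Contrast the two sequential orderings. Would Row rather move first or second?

If Row leads: Player 2's best replies are A→X, B→W, C→W, D→Y, E→W; Row's induced payoffs 13, 7, 7, 16, 0; outcome (D, Y), payoffs (16, 17).
If Player 2 leads: Row's best replies are W→D, X→A, Y→E, Z→D; Player 2's induced payoffs 10, 18, 1, 15; outcome (A, X), payoffs (13, 18).
Row gets 16 moving first and 13 moving second, so Row prefers to move first.

first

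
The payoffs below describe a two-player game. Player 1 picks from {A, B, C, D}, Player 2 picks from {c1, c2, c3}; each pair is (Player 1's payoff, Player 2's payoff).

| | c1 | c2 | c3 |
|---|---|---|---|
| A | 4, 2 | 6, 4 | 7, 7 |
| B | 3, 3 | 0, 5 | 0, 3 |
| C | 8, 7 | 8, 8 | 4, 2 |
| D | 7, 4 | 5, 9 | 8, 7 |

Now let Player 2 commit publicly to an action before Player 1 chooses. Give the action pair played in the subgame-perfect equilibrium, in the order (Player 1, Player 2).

Solve by backward induction (Player 2 leads).
- c1: Player 1 compares 4, 3, 8, 7 and picks C; Player 2 would get 7.
- c2: Player 1 compares 6, 0, 8, 5 and picks C; Player 2 would get 8.
- c3: Player 1 compares 7, 0, 4, 8 and picks D; Player 2 would get 7.
Player 2's induced payoffs are 7, 8, 7, so Player 2 commits to c2. Subgame-perfect outcome: (C, c2) with payoffs (8, 8).

(C, c2)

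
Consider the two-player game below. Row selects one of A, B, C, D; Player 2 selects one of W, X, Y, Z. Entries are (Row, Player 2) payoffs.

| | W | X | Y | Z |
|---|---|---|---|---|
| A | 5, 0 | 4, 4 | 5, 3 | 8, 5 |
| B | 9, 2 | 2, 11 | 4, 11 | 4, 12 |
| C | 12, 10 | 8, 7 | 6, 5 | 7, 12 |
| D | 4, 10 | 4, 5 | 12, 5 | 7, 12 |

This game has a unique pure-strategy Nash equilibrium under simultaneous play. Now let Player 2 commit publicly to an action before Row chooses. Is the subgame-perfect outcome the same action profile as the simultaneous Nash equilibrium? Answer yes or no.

Row best-responds to each possible Player 2 move:
- W: Row compares 5, 9, 12, 4 and picks C; Player 2 would get 10.
- X: Row compares 4, 2, 8, 4 and picks C; Player 2 would get 7.
- Y: Row compares 5, 4, 6, 12 and picks D; Player 2 would get 5.
- Z: Row compares 8, 4, 7, 7 and picks A; Player 2 would get 5.
Among 10, 7, 5, 5, the best is 10 at W. Subgame-perfect outcome: (C, W) with payoffs (12, 10).
For the simultaneous game, intersect best replies.
Row's best replies: W→C; X→C; Y→D; Z→A.
Player 2's best replies: A→Z; B→Z; C→Z; D→Z.
Only (A, Z) has each player best-responding; Nash payoffs (8, 5).
Sequential outcome (C, W) differs from the Nash profile (A, Z).

no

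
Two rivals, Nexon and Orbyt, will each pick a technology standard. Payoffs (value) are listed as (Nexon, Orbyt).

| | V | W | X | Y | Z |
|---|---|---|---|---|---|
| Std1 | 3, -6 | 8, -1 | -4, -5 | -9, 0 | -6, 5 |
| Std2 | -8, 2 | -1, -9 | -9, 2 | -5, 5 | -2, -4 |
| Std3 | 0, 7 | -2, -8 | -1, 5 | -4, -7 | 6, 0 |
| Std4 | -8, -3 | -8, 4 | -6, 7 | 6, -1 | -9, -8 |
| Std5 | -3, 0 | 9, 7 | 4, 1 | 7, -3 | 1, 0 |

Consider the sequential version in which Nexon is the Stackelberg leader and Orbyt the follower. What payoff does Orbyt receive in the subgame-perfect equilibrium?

7

Solve by backward induction (Nexon leads).
- Std1: Orbyt compares -6, -1, -5, 0, 5 and picks Z; Nexon would get -6.
- Std2: Orbyt compares 2, -9, 2, 5, -4 and picks Y; Nexon would get -5.
- Std3: Orbyt compares 7, -8, 5, -7, 0 and picks V; Nexon would get 0.
- Std4: Orbyt compares -3, 4, 7, -1, -8 and picks X; Nexon would get -6.
- Std5: Orbyt compares 0, 7, 1, -3, 0 and picks W; Nexon would get 9.
Among -6, -5, 0, -6, 9, the best is 9 at Std5. Subgame-perfect outcome: (Std5, W) with payoffs (9, 7).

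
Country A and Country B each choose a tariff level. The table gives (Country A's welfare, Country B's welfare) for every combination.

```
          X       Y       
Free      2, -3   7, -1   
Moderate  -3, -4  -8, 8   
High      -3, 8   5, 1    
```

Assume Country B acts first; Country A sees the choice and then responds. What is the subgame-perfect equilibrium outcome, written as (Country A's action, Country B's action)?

Work backward from Country A's decision.
- X: BR = Free, leader payoff -3.
- Y: BR = Free, leader payoff -1.
Among -3, -1, the best is -1 at Y. Subgame-perfect outcome: (Free, Y) with payoffs (7, -1).

(Free, Y)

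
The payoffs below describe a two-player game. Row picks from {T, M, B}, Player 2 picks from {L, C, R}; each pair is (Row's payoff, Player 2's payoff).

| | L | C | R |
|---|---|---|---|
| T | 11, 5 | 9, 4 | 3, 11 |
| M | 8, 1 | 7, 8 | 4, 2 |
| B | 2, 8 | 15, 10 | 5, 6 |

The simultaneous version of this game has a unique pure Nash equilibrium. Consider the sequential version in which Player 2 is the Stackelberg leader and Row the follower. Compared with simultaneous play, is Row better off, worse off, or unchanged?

Solve by backward induction (Player 2 leads).
- L: BR = T, leader payoff 5.
- C: BR = B, leader payoff 10.
- R: BR = B, leader payoff 6.
Maximizing over 5, 10, 6, Player 2 chooses C. Subgame-perfect outcome: (B, C) with payoffs (15, 10).
Now find the simultaneous Nash equilibrium.
Row's best replies: L→T; C→B; R→B.
Player 2's best replies: T→R; M→C; B→C.
The unique mutual best reply is (B, C), giving (15, 10).
Row earns 15 sequentially versus 15 at the Nash outcome: unchanged.

unchanged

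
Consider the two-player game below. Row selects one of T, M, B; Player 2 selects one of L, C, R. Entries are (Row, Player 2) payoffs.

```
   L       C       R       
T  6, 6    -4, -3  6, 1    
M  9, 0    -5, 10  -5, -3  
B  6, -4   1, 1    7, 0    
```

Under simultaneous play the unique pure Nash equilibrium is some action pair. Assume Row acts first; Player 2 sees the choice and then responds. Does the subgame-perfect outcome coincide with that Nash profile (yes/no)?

no

Player 2 best-responds to each possible Row move:
- T → Player 2 plays L (best of 6, -3, 1); Row gets 6.
- M → Player 2 plays C (best of 0, 10, -3); Row gets -5.
- B → Player 2 plays C (best of -4, 1, 0); Row gets 1.
Maximizing over 6, -5, 1, Row chooses T. Subgame-perfect outcome: (T, L) with payoffs (6, 6).
For the simultaneous game, intersect best replies.
Row's best replies: L→M; C→B; R→B.
Player 2's best replies: T→L; M→C; B→C.
Only (B, C) has each player best-responding; Nash payoffs (1, 1).
Sequential outcome (T, L) differs from the Nash profile (B, C).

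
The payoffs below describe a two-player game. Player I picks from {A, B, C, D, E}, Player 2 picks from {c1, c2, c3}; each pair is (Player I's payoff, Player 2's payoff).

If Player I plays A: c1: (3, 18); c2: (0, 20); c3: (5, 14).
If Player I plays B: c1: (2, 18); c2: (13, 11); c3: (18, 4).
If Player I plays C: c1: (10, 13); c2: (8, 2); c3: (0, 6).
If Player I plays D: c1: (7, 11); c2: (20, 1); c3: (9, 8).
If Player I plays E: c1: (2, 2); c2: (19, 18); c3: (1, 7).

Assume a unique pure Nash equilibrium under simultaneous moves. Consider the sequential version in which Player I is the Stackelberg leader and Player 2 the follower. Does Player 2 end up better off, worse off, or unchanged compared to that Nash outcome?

Solve by backward induction (Player I leads).
- A: BR = c2, leader payoff 0.
- B: BR = c1, leader payoff 2.
- C: BR = c1, leader payoff 10.
- D: BR = c1, leader payoff 7.
- E: BR = c2, leader payoff 19.
Player I's induced payoffs are 0, 2, 10, 7, 19, so Player I commits to E. Subgame-perfect outcome: (E, c2) with payoffs (19, 18).
Now find the simultaneous Nash equilibrium.
Player I's best replies: c1→C; c2→D; c3→B.
Player 2's best replies: A→c2; B→c1; C→c1; D→c1; E→c2.
The unique mutual best reply is (C, c1), giving (10, 13).
Player 2 earns 18 sequentially versus 13 at the Nash outcome: better off.

better off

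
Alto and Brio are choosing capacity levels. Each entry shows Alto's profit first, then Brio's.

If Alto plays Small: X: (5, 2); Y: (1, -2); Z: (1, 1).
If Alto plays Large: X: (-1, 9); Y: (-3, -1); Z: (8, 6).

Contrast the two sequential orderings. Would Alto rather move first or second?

If Alto leads: Brio's best replies are Small→X, Large→X; Alto's induced payoffs 5, -1; outcome (Small, X), payoffs (5, 2).
If Brio leads: Alto's best replies are X→Small, Y→Small, Z→Large; Brio's induced payoffs 2, -2, 6; outcome (Large, Z), payoffs (8, 6).
Alto gets 5 moving first and 8 moving second, so Alto prefers to move second.

second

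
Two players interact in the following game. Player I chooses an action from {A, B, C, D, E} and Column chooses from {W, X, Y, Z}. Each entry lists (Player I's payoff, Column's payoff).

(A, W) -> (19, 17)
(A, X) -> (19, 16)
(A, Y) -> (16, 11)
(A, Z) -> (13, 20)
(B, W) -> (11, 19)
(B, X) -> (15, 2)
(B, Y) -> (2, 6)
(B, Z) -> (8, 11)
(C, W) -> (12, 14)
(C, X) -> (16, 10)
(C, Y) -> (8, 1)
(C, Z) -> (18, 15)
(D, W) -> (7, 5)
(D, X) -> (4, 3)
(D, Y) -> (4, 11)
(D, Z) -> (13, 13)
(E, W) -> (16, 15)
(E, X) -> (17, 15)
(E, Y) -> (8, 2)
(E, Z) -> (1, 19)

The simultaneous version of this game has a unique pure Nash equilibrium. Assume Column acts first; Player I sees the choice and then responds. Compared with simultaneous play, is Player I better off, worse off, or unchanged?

better off

Solve by backward induction (Column leads).
- W: Player I compares 19, 11, 12, 7, 16 and picks A; Column would get 17.
- X: Player I compares 19, 15, 16, 4, 17 and picks A; Column would get 16.
- Y: Player I compares 16, 2, 8, 4, 8 and picks A; Column would get 11.
- Z: Player I compares 13, 8, 18, 13, 1 and picks C; Column would get 15.
Column's induced payoffs are 17, 16, 11, 15, so Column commits to W. Subgame-perfect outcome: (A, W) with payoffs (19, 17).
Now find the simultaneous Nash equilibrium.
Player I's best replies: W→A; X→A; Y→A; Z→C.
Column's best replies: A→Z; B→W; C→Z; D→Z; E→Z.
The unique mutual best reply is (C, Z), giving (18, 15).
Player I earns 19 sequentially versus 18 at the Nash outcome: better off.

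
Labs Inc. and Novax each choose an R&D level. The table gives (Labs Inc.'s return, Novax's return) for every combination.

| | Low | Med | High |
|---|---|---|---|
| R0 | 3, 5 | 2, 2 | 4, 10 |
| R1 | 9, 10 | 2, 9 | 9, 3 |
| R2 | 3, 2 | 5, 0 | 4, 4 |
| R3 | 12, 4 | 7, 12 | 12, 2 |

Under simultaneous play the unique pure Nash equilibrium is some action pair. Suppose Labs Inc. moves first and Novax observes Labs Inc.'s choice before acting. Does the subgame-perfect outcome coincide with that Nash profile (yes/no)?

Backward induction with Labs Inc. moving first.
- R0: Novax compares 5, 2, 10 and picks High; Labs Inc. would get 4.
- R1: Novax compares 10, 9, 3 and picks Low; Labs Inc. would get 9.
- R2: Novax compares 2, 0, 4 and picks High; Labs Inc. would get 4.
- R3: Novax compares 4, 12, 2 and picks Med; Labs Inc. would get 7.
Labs Inc.'s induced payoffs are 4, 9, 4, 7, so Labs Inc. commits to R1. Subgame-perfect outcome: (R1, Low) with payoffs (9, 10).
Now find the simultaneous Nash equilibrium.
Labs Inc.'s best replies: Low→R3; Med→R3; High→R3.
Novax's best replies: R0→High; R1→Low; R2→High; R3→Med.
The unique mutual best reply is (R3, Med), giving (7, 12).
Sequential outcome (R1, Low) differs from the Nash profile (R3, Med).

no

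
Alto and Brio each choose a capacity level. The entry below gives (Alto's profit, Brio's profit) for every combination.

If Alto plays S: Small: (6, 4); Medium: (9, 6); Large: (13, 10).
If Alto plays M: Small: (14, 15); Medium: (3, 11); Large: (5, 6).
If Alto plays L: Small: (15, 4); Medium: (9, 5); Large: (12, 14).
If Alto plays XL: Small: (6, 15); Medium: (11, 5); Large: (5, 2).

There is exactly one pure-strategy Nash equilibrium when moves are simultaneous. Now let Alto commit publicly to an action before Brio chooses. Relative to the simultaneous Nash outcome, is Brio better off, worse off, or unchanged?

better off

Solve by backward induction (Alto leads).
- S: Brio compares 4, 6, 10 and picks Large; Alto would get 13.
- M: Brio compares 15, 11, 6 and picks Small; Alto would get 14.
- L: Brio compares 4, 5, 14 and picks Large; Alto would get 12.
- XL: Brio compares 15, 5, 2 and picks Small; Alto would get 6.
Alto's induced payoffs are 13, 14, 12, 6, so Alto commits to M. Subgame-perfect outcome: (M, Small) with payoffs (14, 15).
Under simultaneous play:
Alto's best replies: Small→L; Medium→XL; Large→S.
Brio's best replies: S→Large; M→Small; L→Large; XL→Small.
The unique mutual best reply is (S, Large), giving (13, 10).
Brio earns 15 sequentially versus 10 at the Nash outcome: better off.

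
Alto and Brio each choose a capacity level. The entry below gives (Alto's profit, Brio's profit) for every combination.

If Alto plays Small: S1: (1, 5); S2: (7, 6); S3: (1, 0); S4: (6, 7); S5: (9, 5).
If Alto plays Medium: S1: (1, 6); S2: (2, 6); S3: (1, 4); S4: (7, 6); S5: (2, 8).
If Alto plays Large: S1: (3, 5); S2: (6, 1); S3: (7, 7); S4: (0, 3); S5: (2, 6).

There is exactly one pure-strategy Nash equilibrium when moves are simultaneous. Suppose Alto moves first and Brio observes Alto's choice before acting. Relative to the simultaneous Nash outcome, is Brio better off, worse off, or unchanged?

Solve by backward induction (Alto leads).
- Small → Brio plays S4 (best of 5, 6, 0, 7, 5); Alto gets 6.
- Medium → Brio plays S5 (best of 6, 6, 4, 6, 8); Alto gets 2.
- Large → Brio plays S3 (best of 5, 1, 7, 3, 6); Alto gets 7.
Maximizing over 6, 2, 7, Alto chooses Large. Subgame-perfect outcome: (Large, S3) with payoffs (7, 7).
Now find the simultaneous Nash equilibrium.
Alto's best replies: S1→Large; S2→Small; S3→Large; S4→Medium; S5→Small.
Brio's best replies: Small→S4; Medium→S5; Large→S3.
Only (Large, S3) has each player best-responding; Nash payoffs (7, 7).
Brio earns 7 sequentially versus 7 at the Nash outcome: unchanged.

unchanged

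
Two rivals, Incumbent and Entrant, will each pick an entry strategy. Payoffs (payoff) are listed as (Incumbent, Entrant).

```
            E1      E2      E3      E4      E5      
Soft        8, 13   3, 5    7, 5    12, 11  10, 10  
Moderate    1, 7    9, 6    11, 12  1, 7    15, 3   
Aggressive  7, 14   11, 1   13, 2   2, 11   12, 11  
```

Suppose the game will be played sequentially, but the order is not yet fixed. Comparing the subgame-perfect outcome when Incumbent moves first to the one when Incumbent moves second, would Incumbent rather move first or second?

If Incumbent leads: Entrant's best replies are Soft→E1, Moderate→E3, Aggressive→E1; Incumbent's induced payoffs 8, 11, 7; outcome (Moderate, E3), payoffs (11, 12).
If Entrant leads: Incumbent's best replies are E1→Soft, E2→Aggressive, E3→Aggressive, E4→Soft, E5→Moderate; Entrant's induced payoffs 13, 1, 2, 11, 3; outcome (Soft, E1), payoffs (8, 13).
Incumbent gets 11 moving first and 8 moving second, so Incumbent prefers to move first.

first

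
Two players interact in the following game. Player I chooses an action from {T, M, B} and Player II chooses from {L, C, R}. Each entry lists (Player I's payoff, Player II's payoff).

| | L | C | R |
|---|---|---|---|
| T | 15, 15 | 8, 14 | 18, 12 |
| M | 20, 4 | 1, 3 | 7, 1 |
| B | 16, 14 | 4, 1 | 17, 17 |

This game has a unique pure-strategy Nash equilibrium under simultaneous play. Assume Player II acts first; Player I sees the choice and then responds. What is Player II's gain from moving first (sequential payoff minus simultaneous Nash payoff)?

Player I best-responds to each possible Player II move:
- L: BR = M, leader payoff 4.
- C: BR = T, leader payoff 14.
- R: BR = T, leader payoff 12.
Player II's induced payoffs are 4, 14, 12, so Player II commits to C. Subgame-perfect outcome: (T, C) with payoffs (8, 14).
Under simultaneous play:
Player I's best replies: L→M; C→T; R→T.
Player II's best replies: T→L; M→L; B→R.
The unique mutual best reply is (M, L), giving (20, 4).
Player II's commitment gain: 14 − 4 = 10.

10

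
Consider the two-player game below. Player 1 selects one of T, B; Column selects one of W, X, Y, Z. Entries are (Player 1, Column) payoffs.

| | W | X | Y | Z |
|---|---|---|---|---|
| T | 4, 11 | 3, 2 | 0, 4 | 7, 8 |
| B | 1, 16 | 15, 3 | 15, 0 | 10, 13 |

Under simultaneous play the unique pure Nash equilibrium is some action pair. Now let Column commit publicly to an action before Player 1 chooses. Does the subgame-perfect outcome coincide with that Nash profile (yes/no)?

Backward induction with Column moving first.
- W → Player 1 plays T (best of 4, 1); Column gets 11.
- X → Player 1 plays B (best of 3, 15); Column gets 3.
- Y → Player 1 plays B (best of 0, 15); Column gets 0.
- Z → Player 1 plays B (best of 7, 10); Column gets 13.
Maximizing over 11, 3, 0, 13, Column chooses Z. Subgame-perfect outcome: (B, Z) with payoffs (10, 13).
Now find the simultaneous Nash equilibrium.
Player 1's best replies: W→T; X→B; Y→B; Z→B.
Column's best replies: T→W; B→W.
Only (T, W) has each player best-responding; Nash payoffs (4, 11).
Sequential outcome (B, Z) differs from the Nash profile (T, W).

no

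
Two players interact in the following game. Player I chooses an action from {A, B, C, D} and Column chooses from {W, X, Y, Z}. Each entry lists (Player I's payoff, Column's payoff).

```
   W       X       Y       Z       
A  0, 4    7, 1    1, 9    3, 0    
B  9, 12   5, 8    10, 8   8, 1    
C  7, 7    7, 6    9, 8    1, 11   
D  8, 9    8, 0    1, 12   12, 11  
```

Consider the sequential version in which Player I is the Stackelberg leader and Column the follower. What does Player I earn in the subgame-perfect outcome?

9

Work backward from Column's decision.
- A: Column compares 4, 1, 9, 0 and picks Y; Player I would get 1.
- B: Column compares 12, 8, 8, 1 and picks W; Player I would get 9.
- C: Column compares 7, 6, 8, 11 and picks Z; Player I would get 1.
- D: Column compares 9, 0, 12, 11 and picks Y; Player I would get 1.
Among 1, 9, 1, 1, the best is 9 at B. Subgame-perfect outcome: (B, W) with payoffs (9, 12).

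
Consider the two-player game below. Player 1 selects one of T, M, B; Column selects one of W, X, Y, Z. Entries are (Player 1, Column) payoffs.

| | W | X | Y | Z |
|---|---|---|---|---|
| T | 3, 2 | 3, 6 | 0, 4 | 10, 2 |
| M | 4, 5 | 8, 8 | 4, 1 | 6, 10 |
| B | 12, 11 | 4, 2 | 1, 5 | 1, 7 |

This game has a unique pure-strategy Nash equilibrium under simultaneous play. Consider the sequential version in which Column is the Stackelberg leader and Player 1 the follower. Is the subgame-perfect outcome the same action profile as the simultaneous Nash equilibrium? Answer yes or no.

Solve by backward induction (Column leads).
- W → Player 1 plays B (best of 3, 4, 12); Column gets 11.
- X → Player 1 plays M (best of 3, 8, 4); Column gets 8.
- Y → Player 1 plays M (best of 0, 4, 1); Column gets 1.
- Z → Player 1 plays T (best of 10, 6, 1); Column gets 2.
Maximizing over 11, 8, 1, 2, Column chooses W. Subgame-perfect outcome: (B, W) with payoffs (12, 11).
Under simultaneous play:
Player 1's best replies: W→B; X→M; Y→M; Z→T.
Column's best replies: T→X; M→Z; B→W.
Only (B, W) has each player best-responding; Nash payoffs (12, 11).
Sequential outcome (B, W) coincides with the Nash profile (B, W).

yes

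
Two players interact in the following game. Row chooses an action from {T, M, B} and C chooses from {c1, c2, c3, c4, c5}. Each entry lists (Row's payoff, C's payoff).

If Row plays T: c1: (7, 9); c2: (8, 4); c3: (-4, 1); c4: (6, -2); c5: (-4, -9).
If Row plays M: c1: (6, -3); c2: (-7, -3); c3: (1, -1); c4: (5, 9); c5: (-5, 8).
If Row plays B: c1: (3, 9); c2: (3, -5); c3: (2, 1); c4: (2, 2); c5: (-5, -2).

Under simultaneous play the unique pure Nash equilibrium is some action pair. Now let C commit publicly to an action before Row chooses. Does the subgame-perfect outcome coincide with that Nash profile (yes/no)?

yes

Solve by backward induction (C leads).
- c1: BR = T, leader payoff 9.
- c2: BR = T, leader payoff 4.
- c3: BR = B, leader payoff 1.
- c4: BR = T, leader payoff -2.
- c5: BR = T, leader payoff -9.
Maximizing over 9, 4, 1, -2, -9, C chooses c1. Subgame-perfect outcome: (T, c1) with payoffs (7, 9).
Now find the simultaneous Nash equilibrium.
Row's best replies: c1→T; c2→T; c3→B; c4→T; c5→T.
C's best replies: T→c1; M→c4; B→c1.
The unique mutual best reply is (T, c1), giving (7, 9).
Sequential outcome (T, c1) coincides with the Nash profile (T, c1).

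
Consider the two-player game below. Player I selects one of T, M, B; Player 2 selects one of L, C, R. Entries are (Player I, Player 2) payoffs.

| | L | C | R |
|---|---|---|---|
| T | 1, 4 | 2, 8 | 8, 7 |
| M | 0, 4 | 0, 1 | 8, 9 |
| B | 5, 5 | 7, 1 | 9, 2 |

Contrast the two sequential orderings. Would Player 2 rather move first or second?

second

If Player I leads: Player 2's best replies are T→C, M→R, B→L; Player I's induced payoffs 2, 8, 5; outcome (M, R), payoffs (8, 9).
If Player 2 leads: Player I's best replies are L→B, C→B, R→B; Player 2's induced payoffs 5, 1, 2; outcome (B, L), payoffs (5, 5).
Player 2 gets 5 moving first and 9 moving second, so Player 2 prefers to move second.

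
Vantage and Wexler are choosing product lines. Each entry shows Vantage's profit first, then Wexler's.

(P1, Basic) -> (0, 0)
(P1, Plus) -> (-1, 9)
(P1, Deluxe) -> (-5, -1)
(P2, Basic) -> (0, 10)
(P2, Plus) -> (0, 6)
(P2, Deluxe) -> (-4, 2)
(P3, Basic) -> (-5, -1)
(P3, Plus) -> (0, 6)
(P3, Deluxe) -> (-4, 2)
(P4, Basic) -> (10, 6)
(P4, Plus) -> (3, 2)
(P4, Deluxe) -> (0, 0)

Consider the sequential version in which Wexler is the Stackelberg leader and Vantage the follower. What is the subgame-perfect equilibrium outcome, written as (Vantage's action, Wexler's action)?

(P4, Basic)

Solve by backward induction (Wexler leads).
- Basic: BR = P4, leader payoff 6.
- Plus: BR = P4, leader payoff 2.
- Deluxe: BR = P4, leader payoff 0.
Among 6, 2, 0, the best is 6 at Basic. Subgame-perfect outcome: (P4, Basic) with payoffs (10, 6).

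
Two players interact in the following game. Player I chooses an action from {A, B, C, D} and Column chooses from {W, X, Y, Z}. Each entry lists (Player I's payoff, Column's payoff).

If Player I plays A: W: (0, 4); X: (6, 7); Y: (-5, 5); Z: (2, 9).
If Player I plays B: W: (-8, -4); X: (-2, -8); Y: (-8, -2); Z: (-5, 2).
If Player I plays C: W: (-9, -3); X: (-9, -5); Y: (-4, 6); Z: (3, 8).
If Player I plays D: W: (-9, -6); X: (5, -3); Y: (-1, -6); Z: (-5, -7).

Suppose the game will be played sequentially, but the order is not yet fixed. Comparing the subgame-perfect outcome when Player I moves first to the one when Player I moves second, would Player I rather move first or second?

If Player I leads: Column's best replies are A→Z, B→Z, C→Z, D→X; Player I's induced payoffs 2, -5, 3, 5; outcome (D, X), payoffs (5, -3).
If Column leads: Player I's best replies are W→A, X→A, Y→D, Z→C; Column's induced payoffs 4, 7, -6, 8; outcome (C, Z), payoffs (3, 8).
Player I gets 5 moving first and 3 moving second, so Player I prefers to move first.

first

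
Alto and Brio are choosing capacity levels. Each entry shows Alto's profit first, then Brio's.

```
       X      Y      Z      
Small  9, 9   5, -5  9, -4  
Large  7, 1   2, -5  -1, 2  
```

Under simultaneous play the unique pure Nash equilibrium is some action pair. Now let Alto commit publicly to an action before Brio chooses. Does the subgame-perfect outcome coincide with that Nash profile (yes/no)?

Work backward from Brio's decision.
- Small → Brio plays X (best of 9, -5, -4); Alto gets 9.
- Large → Brio plays Z (best of 1, -5, 2); Alto gets -1.
Alto's induced payoffs are 9, -1, so Alto commits to Small. Subgame-perfect outcome: (Small, X) with payoffs (9, 9).
For the simultaneous game, intersect best replies.
Alto's best replies: X→Small; Y→Small; Z→Small.
Brio's best replies: Small→X; Large→Z.
Only (Small, X) has each player best-responding; Nash payoffs (9, 9).
Sequential outcome (Small, X) coincides with the Nash profile (Small, X).

yes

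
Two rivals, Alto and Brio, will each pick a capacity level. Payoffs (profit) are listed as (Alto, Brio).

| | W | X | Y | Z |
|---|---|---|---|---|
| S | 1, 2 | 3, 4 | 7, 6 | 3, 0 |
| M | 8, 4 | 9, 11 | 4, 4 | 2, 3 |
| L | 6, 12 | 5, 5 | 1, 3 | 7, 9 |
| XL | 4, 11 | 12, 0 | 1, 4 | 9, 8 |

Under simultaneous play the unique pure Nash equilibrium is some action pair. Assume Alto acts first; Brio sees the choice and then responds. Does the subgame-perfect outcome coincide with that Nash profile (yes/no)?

Work backward from Brio's decision.
- S: Brio compares 2, 4, 6, 0 and picks Y; Alto would get 7.
- M: Brio compares 4, 11, 4, 3 and picks X; Alto would get 9.
- L: Brio compares 12, 5, 3, 9 and picks W; Alto would get 6.
- XL: Brio compares 11, 0, 4, 8 and picks W; Alto would get 4.
Maximizing over 7, 9, 6, 4, Alto chooses M. Subgame-perfect outcome: (M, X) with payoffs (9, 11).
Now find the simultaneous Nash equilibrium.
Alto's best replies: W→M; X→XL; Y→S; Z→XL.
Brio's best replies: S→Y; M→X; L→W; XL→W.
The unique mutual best reply is (S, Y), giving (7, 6).
Sequential outcome (M, X) differs from the Nash profile (S, Y).

no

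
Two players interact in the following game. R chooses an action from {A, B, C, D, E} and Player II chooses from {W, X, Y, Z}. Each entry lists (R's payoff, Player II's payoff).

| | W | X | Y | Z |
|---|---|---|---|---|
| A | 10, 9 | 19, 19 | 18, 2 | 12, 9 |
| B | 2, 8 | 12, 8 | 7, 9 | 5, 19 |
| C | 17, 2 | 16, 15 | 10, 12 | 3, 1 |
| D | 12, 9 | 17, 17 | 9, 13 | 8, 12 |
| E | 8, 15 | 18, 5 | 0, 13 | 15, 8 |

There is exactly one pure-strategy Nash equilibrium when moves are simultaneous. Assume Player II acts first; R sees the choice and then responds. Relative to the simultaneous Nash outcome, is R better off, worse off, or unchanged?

unchanged

Backward induction with Player II moving first.
- W → R plays C (best of 10, 2, 17, 12, 8); Player II gets 2.
- X → R plays A (best of 19, 12, 16, 17, 18); Player II gets 19.
- Y → R plays A (best of 18, 7, 10, 9, 0); Player II gets 2.
- Z → R plays E (best of 12, 5, 3, 8, 15); Player II gets 8.
Among 2, 19, 2, 8, the best is 19 at X. Subgame-perfect outcome: (A, X) with payoffs (19, 19).
For the simultaneous game, intersect best replies.
R's best replies: W→C; X→A; Y→A; Z→E.
Player II's best replies: A→X; B→Z; C→X; D→X; E→W.
The unique mutual best reply is (A, X), giving (19, 19).
R earns 19 sequentially versus 19 at the Nash outcome: unchanged.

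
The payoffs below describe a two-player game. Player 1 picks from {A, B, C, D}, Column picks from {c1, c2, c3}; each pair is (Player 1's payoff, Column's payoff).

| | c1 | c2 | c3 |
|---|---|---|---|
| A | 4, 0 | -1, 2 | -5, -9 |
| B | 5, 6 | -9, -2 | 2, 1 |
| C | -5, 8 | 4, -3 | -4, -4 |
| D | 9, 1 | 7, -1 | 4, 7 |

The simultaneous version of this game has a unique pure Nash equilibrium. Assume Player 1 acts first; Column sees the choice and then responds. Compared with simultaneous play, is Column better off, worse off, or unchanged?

Backward induction with Player 1 moving first.
- A: Column compares 0, 2, -9 and picks c2; Player 1 would get -1.
- B: Column compares 6, -2, 1 and picks c1; Player 1 would get 5.
- C: Column compares 8, -3, -4 and picks c1; Player 1 would get -5.
- D: Column compares 1, -1, 7 and picks c3; Player 1 would get 4.
Maximizing over -1, 5, -5, 4, Player 1 chooses B. Subgame-perfect outcome: (B, c1) with payoffs (5, 6).
Now find the simultaneous Nash equilibrium.
Player 1's best replies: c1→D; c2→D; c3→D.
Column's best replies: A→c2; B→c1; C→c1; D→c3.
Only (D, c3) has each player best-responding; Nash payoffs (4, 7).
Column earns 6 sequentially versus 7 at the Nash outcome: worse off.

worse off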